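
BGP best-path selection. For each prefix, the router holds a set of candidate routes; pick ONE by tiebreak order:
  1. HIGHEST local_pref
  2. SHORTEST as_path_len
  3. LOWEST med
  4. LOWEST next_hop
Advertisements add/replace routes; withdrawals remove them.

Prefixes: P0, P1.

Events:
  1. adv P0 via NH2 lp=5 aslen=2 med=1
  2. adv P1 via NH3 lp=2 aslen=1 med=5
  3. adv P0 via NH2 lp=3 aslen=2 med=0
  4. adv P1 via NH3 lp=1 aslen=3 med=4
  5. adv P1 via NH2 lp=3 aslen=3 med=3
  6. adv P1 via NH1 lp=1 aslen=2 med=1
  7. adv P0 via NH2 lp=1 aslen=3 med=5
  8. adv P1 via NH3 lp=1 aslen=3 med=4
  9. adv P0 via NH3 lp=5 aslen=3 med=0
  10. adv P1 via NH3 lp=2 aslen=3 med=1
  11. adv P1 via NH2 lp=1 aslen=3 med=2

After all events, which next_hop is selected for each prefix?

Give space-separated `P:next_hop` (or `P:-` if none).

Op 1: best P0=NH2 P1=-
Op 2: best P0=NH2 P1=NH3
Op 3: best P0=NH2 P1=NH3
Op 4: best P0=NH2 P1=NH3
Op 5: best P0=NH2 P1=NH2
Op 6: best P0=NH2 P1=NH2
Op 7: best P0=NH2 P1=NH2
Op 8: best P0=NH2 P1=NH2
Op 9: best P0=NH3 P1=NH2
Op 10: best P0=NH3 P1=NH2
Op 11: best P0=NH3 P1=NH3

Answer: P0:NH3 P1:NH3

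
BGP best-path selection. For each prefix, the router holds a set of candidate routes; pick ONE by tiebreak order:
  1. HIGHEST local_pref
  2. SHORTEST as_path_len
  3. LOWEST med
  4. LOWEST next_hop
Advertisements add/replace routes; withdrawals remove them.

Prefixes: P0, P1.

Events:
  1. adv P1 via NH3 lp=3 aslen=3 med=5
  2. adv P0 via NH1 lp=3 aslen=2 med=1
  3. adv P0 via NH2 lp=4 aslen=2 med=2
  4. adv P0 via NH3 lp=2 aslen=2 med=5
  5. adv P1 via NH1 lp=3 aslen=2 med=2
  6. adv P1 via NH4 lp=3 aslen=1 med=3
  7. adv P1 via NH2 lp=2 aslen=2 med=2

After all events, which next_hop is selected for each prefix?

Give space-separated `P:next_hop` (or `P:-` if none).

Answer: P0:NH2 P1:NH4

Derivation:
Op 1: best P0=- P1=NH3
Op 2: best P0=NH1 P1=NH3
Op 3: best P0=NH2 P1=NH3
Op 4: best P0=NH2 P1=NH3
Op 5: best P0=NH2 P1=NH1
Op 6: best P0=NH2 P1=NH4
Op 7: best P0=NH2 P1=NH4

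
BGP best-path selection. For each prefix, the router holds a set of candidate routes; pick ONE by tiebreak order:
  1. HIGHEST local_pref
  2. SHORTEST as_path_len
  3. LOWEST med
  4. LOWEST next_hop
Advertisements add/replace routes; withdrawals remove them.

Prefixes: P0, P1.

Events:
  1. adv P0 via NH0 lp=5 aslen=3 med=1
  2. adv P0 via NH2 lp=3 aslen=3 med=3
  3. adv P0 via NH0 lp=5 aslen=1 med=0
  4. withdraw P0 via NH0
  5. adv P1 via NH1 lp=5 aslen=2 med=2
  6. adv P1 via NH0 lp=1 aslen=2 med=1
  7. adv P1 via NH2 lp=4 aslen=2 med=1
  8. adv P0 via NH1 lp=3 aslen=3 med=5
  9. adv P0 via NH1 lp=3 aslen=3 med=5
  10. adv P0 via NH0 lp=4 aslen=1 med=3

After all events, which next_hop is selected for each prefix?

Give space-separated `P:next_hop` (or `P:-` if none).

Answer: P0:NH0 P1:NH1

Derivation:
Op 1: best P0=NH0 P1=-
Op 2: best P0=NH0 P1=-
Op 3: best P0=NH0 P1=-
Op 4: best P0=NH2 P1=-
Op 5: best P0=NH2 P1=NH1
Op 6: best P0=NH2 P1=NH1
Op 7: best P0=NH2 P1=NH1
Op 8: best P0=NH2 P1=NH1
Op 9: best P0=NH2 P1=NH1
Op 10: best P0=NH0 P1=NH1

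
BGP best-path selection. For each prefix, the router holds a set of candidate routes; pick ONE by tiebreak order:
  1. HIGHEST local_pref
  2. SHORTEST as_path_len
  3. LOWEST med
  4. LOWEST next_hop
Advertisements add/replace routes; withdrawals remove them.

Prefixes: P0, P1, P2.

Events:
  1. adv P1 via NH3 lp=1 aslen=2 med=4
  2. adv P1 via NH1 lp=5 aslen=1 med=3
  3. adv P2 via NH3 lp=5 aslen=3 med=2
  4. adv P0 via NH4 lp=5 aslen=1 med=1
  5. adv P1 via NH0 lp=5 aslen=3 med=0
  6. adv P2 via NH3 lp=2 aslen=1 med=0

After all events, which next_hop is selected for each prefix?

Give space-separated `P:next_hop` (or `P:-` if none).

Op 1: best P0=- P1=NH3 P2=-
Op 2: best P0=- P1=NH1 P2=-
Op 3: best P0=- P1=NH1 P2=NH3
Op 4: best P0=NH4 P1=NH1 P2=NH3
Op 5: best P0=NH4 P1=NH1 P2=NH3
Op 6: best P0=NH4 P1=NH1 P2=NH3

Answer: P0:NH4 P1:NH1 P2:NH3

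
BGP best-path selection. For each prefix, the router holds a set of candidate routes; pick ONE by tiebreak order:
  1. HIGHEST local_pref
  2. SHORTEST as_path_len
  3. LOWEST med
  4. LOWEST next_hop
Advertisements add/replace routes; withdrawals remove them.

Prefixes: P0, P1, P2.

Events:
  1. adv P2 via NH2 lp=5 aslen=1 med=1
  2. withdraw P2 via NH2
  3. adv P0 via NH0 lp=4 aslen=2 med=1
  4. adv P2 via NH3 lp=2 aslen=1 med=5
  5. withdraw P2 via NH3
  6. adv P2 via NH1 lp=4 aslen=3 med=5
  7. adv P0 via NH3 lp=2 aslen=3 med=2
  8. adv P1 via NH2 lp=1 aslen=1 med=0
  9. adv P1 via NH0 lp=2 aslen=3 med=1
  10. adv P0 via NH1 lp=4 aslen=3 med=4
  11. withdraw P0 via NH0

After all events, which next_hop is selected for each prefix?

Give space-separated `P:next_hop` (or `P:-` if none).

Answer: P0:NH1 P1:NH0 P2:NH1

Derivation:
Op 1: best P0=- P1=- P2=NH2
Op 2: best P0=- P1=- P2=-
Op 3: best P0=NH0 P1=- P2=-
Op 4: best P0=NH0 P1=- P2=NH3
Op 5: best P0=NH0 P1=- P2=-
Op 6: best P0=NH0 P1=- P2=NH1
Op 7: best P0=NH0 P1=- P2=NH1
Op 8: best P0=NH0 P1=NH2 P2=NH1
Op 9: best P0=NH0 P1=NH0 P2=NH1
Op 10: best P0=NH0 P1=NH0 P2=NH1
Op 11: best P0=NH1 P1=NH0 P2=NH1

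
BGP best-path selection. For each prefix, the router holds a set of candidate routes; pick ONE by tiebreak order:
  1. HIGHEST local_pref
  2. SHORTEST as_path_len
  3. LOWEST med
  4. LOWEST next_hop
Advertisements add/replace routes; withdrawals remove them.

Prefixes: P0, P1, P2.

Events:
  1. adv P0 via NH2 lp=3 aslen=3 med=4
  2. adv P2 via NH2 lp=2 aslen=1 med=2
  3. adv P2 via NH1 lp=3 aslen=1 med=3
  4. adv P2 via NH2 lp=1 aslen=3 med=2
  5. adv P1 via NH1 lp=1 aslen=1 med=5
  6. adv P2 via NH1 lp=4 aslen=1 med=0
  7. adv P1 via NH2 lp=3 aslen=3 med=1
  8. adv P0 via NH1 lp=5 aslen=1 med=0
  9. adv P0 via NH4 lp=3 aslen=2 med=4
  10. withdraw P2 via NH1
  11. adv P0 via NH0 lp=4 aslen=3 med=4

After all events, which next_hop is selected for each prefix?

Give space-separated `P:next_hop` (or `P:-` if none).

Answer: P0:NH1 P1:NH2 P2:NH2

Derivation:
Op 1: best P0=NH2 P1=- P2=-
Op 2: best P0=NH2 P1=- P2=NH2
Op 3: best P0=NH2 P1=- P2=NH1
Op 4: best P0=NH2 P1=- P2=NH1
Op 5: best P0=NH2 P1=NH1 P2=NH1
Op 6: best P0=NH2 P1=NH1 P2=NH1
Op 7: best P0=NH2 P1=NH2 P2=NH1
Op 8: best P0=NH1 P1=NH2 P2=NH1
Op 9: best P0=NH1 P1=NH2 P2=NH1
Op 10: best P0=NH1 P1=NH2 P2=NH2
Op 11: best P0=NH1 P1=NH2 P2=NH2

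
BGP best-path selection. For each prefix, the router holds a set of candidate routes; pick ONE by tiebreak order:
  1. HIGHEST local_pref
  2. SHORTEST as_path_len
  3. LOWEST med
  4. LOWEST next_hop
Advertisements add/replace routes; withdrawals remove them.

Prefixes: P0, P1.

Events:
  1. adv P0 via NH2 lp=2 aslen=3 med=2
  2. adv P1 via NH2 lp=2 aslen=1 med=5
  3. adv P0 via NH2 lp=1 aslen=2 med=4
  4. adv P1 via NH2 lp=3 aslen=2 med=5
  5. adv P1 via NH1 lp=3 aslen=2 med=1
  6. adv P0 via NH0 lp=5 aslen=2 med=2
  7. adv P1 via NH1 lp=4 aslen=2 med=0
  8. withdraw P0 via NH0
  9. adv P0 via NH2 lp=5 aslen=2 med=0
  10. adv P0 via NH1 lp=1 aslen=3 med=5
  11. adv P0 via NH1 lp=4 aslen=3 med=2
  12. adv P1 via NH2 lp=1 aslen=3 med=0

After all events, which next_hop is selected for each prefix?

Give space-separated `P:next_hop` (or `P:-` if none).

Op 1: best P0=NH2 P1=-
Op 2: best P0=NH2 P1=NH2
Op 3: best P0=NH2 P1=NH2
Op 4: best P0=NH2 P1=NH2
Op 5: best P0=NH2 P1=NH1
Op 6: best P0=NH0 P1=NH1
Op 7: best P0=NH0 P1=NH1
Op 8: best P0=NH2 P1=NH1
Op 9: best P0=NH2 P1=NH1
Op 10: best P0=NH2 P1=NH1
Op 11: best P0=NH2 P1=NH1
Op 12: best P0=NH2 P1=NH1

Answer: P0:NH2 P1:NH1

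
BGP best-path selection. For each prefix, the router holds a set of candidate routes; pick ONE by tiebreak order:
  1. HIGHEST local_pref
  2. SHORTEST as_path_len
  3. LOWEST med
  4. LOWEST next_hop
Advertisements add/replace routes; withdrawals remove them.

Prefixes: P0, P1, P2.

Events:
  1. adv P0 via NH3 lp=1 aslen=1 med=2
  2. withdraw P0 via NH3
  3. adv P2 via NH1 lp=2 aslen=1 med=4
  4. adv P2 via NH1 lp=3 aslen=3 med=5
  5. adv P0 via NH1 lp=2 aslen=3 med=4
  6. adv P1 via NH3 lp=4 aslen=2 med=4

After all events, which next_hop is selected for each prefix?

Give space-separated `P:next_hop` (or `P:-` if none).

Op 1: best P0=NH3 P1=- P2=-
Op 2: best P0=- P1=- P2=-
Op 3: best P0=- P1=- P2=NH1
Op 4: best P0=- P1=- P2=NH1
Op 5: best P0=NH1 P1=- P2=NH1
Op 6: best P0=NH1 P1=NH3 P2=NH1

Answer: P0:NH1 P1:NH3 P2:NH1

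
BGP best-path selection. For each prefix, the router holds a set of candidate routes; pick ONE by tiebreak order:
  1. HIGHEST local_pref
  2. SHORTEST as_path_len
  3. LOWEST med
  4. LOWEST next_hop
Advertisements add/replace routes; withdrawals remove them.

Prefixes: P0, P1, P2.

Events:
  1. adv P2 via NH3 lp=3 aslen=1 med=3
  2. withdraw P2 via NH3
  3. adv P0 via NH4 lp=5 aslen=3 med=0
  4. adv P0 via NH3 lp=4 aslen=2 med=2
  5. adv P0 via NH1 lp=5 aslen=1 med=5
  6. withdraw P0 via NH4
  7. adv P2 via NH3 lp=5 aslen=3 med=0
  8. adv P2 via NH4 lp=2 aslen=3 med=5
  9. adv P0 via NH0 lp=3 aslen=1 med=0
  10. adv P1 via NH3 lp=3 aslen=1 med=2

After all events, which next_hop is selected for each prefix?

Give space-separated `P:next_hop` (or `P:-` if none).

Op 1: best P0=- P1=- P2=NH3
Op 2: best P0=- P1=- P2=-
Op 3: best P0=NH4 P1=- P2=-
Op 4: best P0=NH4 P1=- P2=-
Op 5: best P0=NH1 P1=- P2=-
Op 6: best P0=NH1 P1=- P2=-
Op 7: best P0=NH1 P1=- P2=NH3
Op 8: best P0=NH1 P1=- P2=NH3
Op 9: best P0=NH1 P1=- P2=NH3
Op 10: best P0=NH1 P1=NH3 P2=NH3

Answer: P0:NH1 P1:NH3 P2:NH3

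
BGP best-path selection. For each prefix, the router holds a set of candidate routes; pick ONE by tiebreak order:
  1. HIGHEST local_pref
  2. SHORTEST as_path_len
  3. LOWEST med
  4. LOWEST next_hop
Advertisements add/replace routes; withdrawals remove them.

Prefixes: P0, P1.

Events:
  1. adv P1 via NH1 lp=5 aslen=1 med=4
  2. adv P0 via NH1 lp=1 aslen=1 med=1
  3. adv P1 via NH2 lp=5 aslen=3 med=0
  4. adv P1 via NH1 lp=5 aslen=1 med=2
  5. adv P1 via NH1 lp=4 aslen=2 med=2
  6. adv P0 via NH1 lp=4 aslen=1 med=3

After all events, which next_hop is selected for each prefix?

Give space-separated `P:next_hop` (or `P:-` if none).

Answer: P0:NH1 P1:NH2

Derivation:
Op 1: best P0=- P1=NH1
Op 2: best P0=NH1 P1=NH1
Op 3: best P0=NH1 P1=NH1
Op 4: best P0=NH1 P1=NH1
Op 5: best P0=NH1 P1=NH2
Op 6: best P0=NH1 P1=NH2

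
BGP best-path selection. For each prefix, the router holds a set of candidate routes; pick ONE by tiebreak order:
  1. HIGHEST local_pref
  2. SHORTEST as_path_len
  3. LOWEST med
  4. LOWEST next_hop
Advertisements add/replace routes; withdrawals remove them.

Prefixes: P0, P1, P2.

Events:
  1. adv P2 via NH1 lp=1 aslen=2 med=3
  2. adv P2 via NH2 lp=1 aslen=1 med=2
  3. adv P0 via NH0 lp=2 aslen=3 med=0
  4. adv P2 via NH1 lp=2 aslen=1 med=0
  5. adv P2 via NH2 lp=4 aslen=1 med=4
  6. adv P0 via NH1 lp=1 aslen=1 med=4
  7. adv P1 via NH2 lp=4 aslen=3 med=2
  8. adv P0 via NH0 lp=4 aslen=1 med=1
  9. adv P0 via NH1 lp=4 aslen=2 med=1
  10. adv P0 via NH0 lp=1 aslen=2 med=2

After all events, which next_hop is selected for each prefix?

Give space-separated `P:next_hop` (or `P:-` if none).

Answer: P0:NH1 P1:NH2 P2:NH2

Derivation:
Op 1: best P0=- P1=- P2=NH1
Op 2: best P0=- P1=- P2=NH2
Op 3: best P0=NH0 P1=- P2=NH2
Op 4: best P0=NH0 P1=- P2=NH1
Op 5: best P0=NH0 P1=- P2=NH2
Op 6: best P0=NH0 P1=- P2=NH2
Op 7: best P0=NH0 P1=NH2 P2=NH2
Op 8: best P0=NH0 P1=NH2 P2=NH2
Op 9: best P0=NH0 P1=NH2 P2=NH2
Op 10: best P0=NH1 P1=NH2 P2=NH2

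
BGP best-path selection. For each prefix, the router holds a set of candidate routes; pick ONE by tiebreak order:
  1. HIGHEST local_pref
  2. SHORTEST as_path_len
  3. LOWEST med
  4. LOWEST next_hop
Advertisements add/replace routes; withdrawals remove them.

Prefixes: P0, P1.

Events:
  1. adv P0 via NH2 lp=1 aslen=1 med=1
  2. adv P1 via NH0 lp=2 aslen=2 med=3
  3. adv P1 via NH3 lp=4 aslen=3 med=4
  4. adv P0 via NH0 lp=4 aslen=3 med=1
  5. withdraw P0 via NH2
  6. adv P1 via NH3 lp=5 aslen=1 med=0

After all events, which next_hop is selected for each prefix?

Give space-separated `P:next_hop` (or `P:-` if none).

Op 1: best P0=NH2 P1=-
Op 2: best P0=NH2 P1=NH0
Op 3: best P0=NH2 P1=NH3
Op 4: best P0=NH0 P1=NH3
Op 5: best P0=NH0 P1=NH3
Op 6: best P0=NH0 P1=NH3

Answer: P0:NH0 P1:NH3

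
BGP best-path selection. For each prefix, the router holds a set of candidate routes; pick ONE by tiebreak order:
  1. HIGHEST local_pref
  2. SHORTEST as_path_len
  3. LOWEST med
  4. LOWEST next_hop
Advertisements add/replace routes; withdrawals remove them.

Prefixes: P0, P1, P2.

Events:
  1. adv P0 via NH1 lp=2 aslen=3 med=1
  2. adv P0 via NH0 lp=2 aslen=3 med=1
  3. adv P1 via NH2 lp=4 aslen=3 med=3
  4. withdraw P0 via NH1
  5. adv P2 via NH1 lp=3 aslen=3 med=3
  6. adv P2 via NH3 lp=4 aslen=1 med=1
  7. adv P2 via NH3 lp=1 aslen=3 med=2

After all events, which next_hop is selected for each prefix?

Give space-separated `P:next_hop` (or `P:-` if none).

Op 1: best P0=NH1 P1=- P2=-
Op 2: best P0=NH0 P1=- P2=-
Op 3: best P0=NH0 P1=NH2 P2=-
Op 4: best P0=NH0 P1=NH2 P2=-
Op 5: best P0=NH0 P1=NH2 P2=NH1
Op 6: best P0=NH0 P1=NH2 P2=NH3
Op 7: best P0=NH0 P1=NH2 P2=NH1

Answer: P0:NH0 P1:NH2 P2:NH1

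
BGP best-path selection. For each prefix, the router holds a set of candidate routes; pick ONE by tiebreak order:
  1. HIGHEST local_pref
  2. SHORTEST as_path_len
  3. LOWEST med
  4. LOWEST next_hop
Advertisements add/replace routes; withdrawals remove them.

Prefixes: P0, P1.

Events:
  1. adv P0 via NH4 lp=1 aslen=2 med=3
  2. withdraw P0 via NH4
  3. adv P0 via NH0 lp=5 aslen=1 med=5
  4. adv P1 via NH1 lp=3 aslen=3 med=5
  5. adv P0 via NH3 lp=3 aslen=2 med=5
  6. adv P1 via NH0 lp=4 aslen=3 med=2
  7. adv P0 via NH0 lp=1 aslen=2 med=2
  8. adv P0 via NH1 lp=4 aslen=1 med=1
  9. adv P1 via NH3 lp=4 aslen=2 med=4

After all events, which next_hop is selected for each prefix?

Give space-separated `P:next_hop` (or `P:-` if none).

Answer: P0:NH1 P1:NH3

Derivation:
Op 1: best P0=NH4 P1=-
Op 2: best P0=- P1=-
Op 3: best P0=NH0 P1=-
Op 4: best P0=NH0 P1=NH1
Op 5: best P0=NH0 P1=NH1
Op 6: best P0=NH0 P1=NH0
Op 7: best P0=NH3 P1=NH0
Op 8: best P0=NH1 P1=NH0
Op 9: best P0=NH1 P1=NH3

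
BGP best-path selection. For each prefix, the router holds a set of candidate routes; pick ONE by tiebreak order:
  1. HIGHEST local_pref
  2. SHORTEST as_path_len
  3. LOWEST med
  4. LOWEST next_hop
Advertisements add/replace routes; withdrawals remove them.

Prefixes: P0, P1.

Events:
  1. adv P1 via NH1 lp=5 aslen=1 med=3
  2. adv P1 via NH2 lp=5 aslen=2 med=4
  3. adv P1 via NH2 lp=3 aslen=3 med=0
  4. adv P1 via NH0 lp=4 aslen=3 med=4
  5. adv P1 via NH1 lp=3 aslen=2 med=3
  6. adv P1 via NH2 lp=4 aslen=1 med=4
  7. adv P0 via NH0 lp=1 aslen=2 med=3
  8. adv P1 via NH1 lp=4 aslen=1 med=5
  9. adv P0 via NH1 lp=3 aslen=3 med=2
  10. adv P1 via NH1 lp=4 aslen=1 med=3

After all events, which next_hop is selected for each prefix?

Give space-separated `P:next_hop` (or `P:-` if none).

Op 1: best P0=- P1=NH1
Op 2: best P0=- P1=NH1
Op 3: best P0=- P1=NH1
Op 4: best P0=- P1=NH1
Op 5: best P0=- P1=NH0
Op 6: best P0=- P1=NH2
Op 7: best P0=NH0 P1=NH2
Op 8: best P0=NH0 P1=NH2
Op 9: best P0=NH1 P1=NH2
Op 10: best P0=NH1 P1=NH1

Answer: P0:NH1 P1:NH1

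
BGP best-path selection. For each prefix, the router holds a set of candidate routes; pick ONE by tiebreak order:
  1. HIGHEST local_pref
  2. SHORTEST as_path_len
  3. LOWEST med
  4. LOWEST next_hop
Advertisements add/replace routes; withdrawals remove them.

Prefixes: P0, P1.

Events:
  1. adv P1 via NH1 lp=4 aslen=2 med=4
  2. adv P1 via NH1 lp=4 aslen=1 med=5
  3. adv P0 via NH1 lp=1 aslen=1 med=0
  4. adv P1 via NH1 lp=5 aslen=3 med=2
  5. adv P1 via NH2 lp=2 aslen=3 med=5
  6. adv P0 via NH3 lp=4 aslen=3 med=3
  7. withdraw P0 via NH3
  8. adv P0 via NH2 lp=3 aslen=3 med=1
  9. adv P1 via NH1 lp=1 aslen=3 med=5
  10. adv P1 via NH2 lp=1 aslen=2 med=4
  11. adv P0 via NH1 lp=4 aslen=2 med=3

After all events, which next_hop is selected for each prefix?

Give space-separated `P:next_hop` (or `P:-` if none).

Op 1: best P0=- P1=NH1
Op 2: best P0=- P1=NH1
Op 3: best P0=NH1 P1=NH1
Op 4: best P0=NH1 P1=NH1
Op 5: best P0=NH1 P1=NH1
Op 6: best P0=NH3 P1=NH1
Op 7: best P0=NH1 P1=NH1
Op 8: best P0=NH2 P1=NH1
Op 9: best P0=NH2 P1=NH2
Op 10: best P0=NH2 P1=NH2
Op 11: best P0=NH1 P1=NH2

Answer: P0:NH1 P1:NH2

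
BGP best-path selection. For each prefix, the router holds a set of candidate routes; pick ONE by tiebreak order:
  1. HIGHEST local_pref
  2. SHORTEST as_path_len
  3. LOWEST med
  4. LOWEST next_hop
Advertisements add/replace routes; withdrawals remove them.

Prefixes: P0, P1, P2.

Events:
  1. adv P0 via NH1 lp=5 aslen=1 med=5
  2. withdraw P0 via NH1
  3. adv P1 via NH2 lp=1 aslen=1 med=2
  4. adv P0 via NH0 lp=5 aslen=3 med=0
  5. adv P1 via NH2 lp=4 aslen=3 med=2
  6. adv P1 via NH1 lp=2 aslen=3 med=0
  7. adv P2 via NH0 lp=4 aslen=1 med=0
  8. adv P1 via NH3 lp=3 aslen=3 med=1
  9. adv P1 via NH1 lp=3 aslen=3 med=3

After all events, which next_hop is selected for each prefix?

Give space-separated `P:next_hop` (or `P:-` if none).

Op 1: best P0=NH1 P1=- P2=-
Op 2: best P0=- P1=- P2=-
Op 3: best P0=- P1=NH2 P2=-
Op 4: best P0=NH0 P1=NH2 P2=-
Op 5: best P0=NH0 P1=NH2 P2=-
Op 6: best P0=NH0 P1=NH2 P2=-
Op 7: best P0=NH0 P1=NH2 P2=NH0
Op 8: best P0=NH0 P1=NH2 P2=NH0
Op 9: best P0=NH0 P1=NH2 P2=NH0

Answer: P0:NH0 P1:NH2 P2:NH0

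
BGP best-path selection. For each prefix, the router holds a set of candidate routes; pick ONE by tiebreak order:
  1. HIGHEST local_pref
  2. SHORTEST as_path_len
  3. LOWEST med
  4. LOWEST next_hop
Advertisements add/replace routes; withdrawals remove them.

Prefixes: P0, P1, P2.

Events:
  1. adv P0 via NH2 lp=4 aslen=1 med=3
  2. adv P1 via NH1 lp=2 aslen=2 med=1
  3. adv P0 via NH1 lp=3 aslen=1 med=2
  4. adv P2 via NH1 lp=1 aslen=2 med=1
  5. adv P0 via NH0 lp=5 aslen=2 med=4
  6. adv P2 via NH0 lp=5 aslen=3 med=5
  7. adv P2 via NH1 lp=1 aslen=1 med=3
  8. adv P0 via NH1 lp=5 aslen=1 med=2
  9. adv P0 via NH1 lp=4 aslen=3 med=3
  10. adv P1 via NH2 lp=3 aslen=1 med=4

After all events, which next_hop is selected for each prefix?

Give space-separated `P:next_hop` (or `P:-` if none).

Answer: P0:NH0 P1:NH2 P2:NH0

Derivation:
Op 1: best P0=NH2 P1=- P2=-
Op 2: best P0=NH2 P1=NH1 P2=-
Op 3: best P0=NH2 P1=NH1 P2=-
Op 4: best P0=NH2 P1=NH1 P2=NH1
Op 5: best P0=NH0 P1=NH1 P2=NH1
Op 6: best P0=NH0 P1=NH1 P2=NH0
Op 7: best P0=NH0 P1=NH1 P2=NH0
Op 8: best P0=NH1 P1=NH1 P2=NH0
Op 9: best P0=NH0 P1=NH1 P2=NH0
Op 10: best P0=NH0 P1=NH2 P2=NH0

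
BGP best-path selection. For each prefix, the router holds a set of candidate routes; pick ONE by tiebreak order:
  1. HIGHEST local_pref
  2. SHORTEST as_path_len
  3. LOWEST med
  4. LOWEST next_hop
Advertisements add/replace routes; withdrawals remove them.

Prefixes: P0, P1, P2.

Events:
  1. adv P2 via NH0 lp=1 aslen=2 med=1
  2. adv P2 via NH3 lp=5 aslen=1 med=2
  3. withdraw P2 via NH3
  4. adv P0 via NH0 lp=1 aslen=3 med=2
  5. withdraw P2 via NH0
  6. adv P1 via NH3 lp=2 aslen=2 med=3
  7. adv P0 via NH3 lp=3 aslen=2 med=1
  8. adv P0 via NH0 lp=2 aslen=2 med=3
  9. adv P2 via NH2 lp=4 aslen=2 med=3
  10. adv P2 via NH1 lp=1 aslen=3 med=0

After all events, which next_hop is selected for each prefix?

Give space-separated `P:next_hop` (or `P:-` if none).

Op 1: best P0=- P1=- P2=NH0
Op 2: best P0=- P1=- P2=NH3
Op 3: best P0=- P1=- P2=NH0
Op 4: best P0=NH0 P1=- P2=NH0
Op 5: best P0=NH0 P1=- P2=-
Op 6: best P0=NH0 P1=NH3 P2=-
Op 7: best P0=NH3 P1=NH3 P2=-
Op 8: best P0=NH3 P1=NH3 P2=-
Op 9: best P0=NH3 P1=NH3 P2=NH2
Op 10: best P0=NH3 P1=NH3 P2=NH2

Answer: P0:NH3 P1:NH3 P2:NH2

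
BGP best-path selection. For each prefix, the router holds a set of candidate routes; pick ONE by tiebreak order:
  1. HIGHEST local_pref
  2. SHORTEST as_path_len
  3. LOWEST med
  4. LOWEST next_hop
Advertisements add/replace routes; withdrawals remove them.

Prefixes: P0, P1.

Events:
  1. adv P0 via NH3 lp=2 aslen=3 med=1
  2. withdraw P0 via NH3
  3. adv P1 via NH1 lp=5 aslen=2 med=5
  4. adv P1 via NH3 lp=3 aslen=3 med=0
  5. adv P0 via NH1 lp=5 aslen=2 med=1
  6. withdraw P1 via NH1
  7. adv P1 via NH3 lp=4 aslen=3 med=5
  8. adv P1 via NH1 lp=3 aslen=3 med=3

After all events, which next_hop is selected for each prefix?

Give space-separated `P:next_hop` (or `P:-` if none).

Answer: P0:NH1 P1:NH3

Derivation:
Op 1: best P0=NH3 P1=-
Op 2: best P0=- P1=-
Op 3: best P0=- P1=NH1
Op 4: best P0=- P1=NH1
Op 5: best P0=NH1 P1=NH1
Op 6: best P0=NH1 P1=NH3
Op 7: best P0=NH1 P1=NH3
Op 8: best P0=NH1 P1=NH3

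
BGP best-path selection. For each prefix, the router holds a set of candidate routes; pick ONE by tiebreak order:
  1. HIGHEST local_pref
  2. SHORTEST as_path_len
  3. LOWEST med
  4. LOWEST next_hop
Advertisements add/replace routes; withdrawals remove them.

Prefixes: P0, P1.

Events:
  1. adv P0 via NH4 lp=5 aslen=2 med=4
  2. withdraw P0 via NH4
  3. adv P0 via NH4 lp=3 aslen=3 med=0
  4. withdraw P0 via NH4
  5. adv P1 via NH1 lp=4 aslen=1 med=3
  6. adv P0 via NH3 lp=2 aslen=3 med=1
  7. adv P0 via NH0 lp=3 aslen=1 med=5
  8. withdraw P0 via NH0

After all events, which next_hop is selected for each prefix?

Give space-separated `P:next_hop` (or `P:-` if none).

Answer: P0:NH3 P1:NH1

Derivation:
Op 1: best P0=NH4 P1=-
Op 2: best P0=- P1=-
Op 3: best P0=NH4 P1=-
Op 4: best P0=- P1=-
Op 5: best P0=- P1=NH1
Op 6: best P0=NH3 P1=NH1
Op 7: best P0=NH0 P1=NH1
Op 8: best P0=NH3 P1=NH1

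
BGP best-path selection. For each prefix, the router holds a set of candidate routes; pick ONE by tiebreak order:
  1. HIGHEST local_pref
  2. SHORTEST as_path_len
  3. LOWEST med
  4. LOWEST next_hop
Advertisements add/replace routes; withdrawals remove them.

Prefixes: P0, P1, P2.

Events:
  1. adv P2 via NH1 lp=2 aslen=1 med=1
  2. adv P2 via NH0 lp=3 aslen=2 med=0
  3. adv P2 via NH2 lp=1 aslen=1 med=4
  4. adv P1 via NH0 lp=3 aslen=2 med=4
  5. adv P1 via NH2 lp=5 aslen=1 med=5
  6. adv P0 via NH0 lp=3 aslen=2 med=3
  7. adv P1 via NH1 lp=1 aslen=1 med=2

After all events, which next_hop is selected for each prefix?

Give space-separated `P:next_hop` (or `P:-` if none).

Answer: P0:NH0 P1:NH2 P2:NH0

Derivation:
Op 1: best P0=- P1=- P2=NH1
Op 2: best P0=- P1=- P2=NH0
Op 3: best P0=- P1=- P2=NH0
Op 4: best P0=- P1=NH0 P2=NH0
Op 5: best P0=- P1=NH2 P2=NH0
Op 6: best P0=NH0 P1=NH2 P2=NH0
Op 7: best P0=NH0 P1=NH2 P2=NH0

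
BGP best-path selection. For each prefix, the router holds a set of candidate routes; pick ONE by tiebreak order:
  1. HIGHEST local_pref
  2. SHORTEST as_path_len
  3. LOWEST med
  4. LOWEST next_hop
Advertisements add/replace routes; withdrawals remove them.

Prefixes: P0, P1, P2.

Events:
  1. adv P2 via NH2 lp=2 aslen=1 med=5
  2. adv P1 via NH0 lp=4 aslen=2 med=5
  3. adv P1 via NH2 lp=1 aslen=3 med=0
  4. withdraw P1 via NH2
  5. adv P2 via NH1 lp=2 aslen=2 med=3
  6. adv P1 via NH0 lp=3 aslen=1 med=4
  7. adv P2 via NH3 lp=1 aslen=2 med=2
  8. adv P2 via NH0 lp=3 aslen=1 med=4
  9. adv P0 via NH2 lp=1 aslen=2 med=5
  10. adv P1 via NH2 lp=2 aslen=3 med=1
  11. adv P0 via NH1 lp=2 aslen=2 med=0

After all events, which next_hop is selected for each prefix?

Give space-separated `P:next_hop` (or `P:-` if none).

Answer: P0:NH1 P1:NH0 P2:NH0

Derivation:
Op 1: best P0=- P1=- P2=NH2
Op 2: best P0=- P1=NH0 P2=NH2
Op 3: best P0=- P1=NH0 P2=NH2
Op 4: best P0=- P1=NH0 P2=NH2
Op 5: best P0=- P1=NH0 P2=NH2
Op 6: best P0=- P1=NH0 P2=NH2
Op 7: best P0=- P1=NH0 P2=NH2
Op 8: best P0=- P1=NH0 P2=NH0
Op 9: best P0=NH2 P1=NH0 P2=NH0
Op 10: best P0=NH2 P1=NH0 P2=NH0
Op 11: best P0=NH1 P1=NH0 P2=NH0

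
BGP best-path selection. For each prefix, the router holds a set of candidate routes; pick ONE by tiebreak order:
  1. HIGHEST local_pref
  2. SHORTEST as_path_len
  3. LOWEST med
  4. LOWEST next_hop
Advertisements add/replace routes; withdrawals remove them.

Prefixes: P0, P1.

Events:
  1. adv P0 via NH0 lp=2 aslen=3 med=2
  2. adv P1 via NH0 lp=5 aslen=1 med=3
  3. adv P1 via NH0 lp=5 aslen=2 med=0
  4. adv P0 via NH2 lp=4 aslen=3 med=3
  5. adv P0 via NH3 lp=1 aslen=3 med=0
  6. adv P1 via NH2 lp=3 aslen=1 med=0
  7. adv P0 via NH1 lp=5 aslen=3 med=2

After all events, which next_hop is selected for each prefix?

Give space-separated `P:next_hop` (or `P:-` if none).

Op 1: best P0=NH0 P1=-
Op 2: best P0=NH0 P1=NH0
Op 3: best P0=NH0 P1=NH0
Op 4: best P0=NH2 P1=NH0
Op 5: best P0=NH2 P1=NH0
Op 6: best P0=NH2 P1=NH0
Op 7: best P0=NH1 P1=NH0

Answer: P0:NH1 P1:NH0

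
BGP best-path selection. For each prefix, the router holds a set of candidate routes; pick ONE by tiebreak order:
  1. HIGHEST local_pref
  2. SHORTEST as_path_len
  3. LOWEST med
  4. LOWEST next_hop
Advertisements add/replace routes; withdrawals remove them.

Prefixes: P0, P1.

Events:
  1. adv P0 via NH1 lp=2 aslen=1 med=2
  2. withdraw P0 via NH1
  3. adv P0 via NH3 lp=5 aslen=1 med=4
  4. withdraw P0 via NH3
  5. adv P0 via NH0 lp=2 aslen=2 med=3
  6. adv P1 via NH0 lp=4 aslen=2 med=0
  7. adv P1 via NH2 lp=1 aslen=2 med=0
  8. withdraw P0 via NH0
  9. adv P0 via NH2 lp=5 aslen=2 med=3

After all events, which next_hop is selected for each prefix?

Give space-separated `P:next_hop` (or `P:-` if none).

Answer: P0:NH2 P1:NH0

Derivation:
Op 1: best P0=NH1 P1=-
Op 2: best P0=- P1=-
Op 3: best P0=NH3 P1=-
Op 4: best P0=- P1=-
Op 5: best P0=NH0 P1=-
Op 6: best P0=NH0 P1=NH0
Op 7: best P0=NH0 P1=NH0
Op 8: best P0=- P1=NH0
Op 9: best P0=NH2 P1=NH0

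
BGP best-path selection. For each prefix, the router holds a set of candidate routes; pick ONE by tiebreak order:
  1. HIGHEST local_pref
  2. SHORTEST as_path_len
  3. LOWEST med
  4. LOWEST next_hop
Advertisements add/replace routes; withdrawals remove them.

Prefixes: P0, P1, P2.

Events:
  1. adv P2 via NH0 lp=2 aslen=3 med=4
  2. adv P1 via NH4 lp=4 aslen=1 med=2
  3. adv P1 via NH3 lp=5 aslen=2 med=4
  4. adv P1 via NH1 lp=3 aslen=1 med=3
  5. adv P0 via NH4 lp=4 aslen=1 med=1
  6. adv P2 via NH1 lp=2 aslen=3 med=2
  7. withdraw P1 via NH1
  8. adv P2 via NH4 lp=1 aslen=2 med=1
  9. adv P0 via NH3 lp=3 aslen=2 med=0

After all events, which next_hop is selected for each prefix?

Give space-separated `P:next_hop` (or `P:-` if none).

Answer: P0:NH4 P1:NH3 P2:NH1

Derivation:
Op 1: best P0=- P1=- P2=NH0
Op 2: best P0=- P1=NH4 P2=NH0
Op 3: best P0=- P1=NH3 P2=NH0
Op 4: best P0=- P1=NH3 P2=NH0
Op 5: best P0=NH4 P1=NH3 P2=NH0
Op 6: best P0=NH4 P1=NH3 P2=NH1
Op 7: best P0=NH4 P1=NH3 P2=NH1
Op 8: best P0=NH4 P1=NH3 P2=NH1
Op 9: best P0=NH4 P1=NH3 P2=NH1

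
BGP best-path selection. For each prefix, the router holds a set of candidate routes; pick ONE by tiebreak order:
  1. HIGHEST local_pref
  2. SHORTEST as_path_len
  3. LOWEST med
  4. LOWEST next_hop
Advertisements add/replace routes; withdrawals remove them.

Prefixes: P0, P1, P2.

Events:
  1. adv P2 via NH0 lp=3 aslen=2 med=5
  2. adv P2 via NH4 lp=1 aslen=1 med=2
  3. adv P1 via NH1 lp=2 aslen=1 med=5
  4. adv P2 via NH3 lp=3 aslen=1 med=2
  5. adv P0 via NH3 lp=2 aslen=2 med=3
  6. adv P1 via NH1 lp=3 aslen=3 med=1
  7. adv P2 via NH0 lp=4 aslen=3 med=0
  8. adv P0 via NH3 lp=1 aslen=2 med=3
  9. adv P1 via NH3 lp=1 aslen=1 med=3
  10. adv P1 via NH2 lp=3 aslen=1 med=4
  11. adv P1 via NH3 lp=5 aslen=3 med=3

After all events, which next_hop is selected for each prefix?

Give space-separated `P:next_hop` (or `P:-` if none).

Op 1: best P0=- P1=- P2=NH0
Op 2: best P0=- P1=- P2=NH0
Op 3: best P0=- P1=NH1 P2=NH0
Op 4: best P0=- P1=NH1 P2=NH3
Op 5: best P0=NH3 P1=NH1 P2=NH3
Op 6: best P0=NH3 P1=NH1 P2=NH3
Op 7: best P0=NH3 P1=NH1 P2=NH0
Op 8: best P0=NH3 P1=NH1 P2=NH0
Op 9: best P0=NH3 P1=NH1 P2=NH0
Op 10: best P0=NH3 P1=NH2 P2=NH0
Op 11: best P0=NH3 P1=NH3 P2=NH0

Answer: P0:NH3 P1:NH3 P2:NH0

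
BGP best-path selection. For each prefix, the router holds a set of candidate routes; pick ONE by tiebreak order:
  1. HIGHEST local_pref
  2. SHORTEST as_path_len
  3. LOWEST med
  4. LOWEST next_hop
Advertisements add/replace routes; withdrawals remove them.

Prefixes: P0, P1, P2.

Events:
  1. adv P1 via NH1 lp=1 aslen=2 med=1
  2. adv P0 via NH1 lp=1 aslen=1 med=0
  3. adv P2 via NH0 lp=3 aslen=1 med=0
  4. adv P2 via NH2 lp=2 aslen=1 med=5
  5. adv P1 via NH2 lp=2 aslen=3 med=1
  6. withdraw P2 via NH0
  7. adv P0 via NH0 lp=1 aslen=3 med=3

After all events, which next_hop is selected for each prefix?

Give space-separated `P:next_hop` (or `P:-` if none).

Answer: P0:NH1 P1:NH2 P2:NH2

Derivation:
Op 1: best P0=- P1=NH1 P2=-
Op 2: best P0=NH1 P1=NH1 P2=-
Op 3: best P0=NH1 P1=NH1 P2=NH0
Op 4: best P0=NH1 P1=NH1 P2=NH0
Op 5: best P0=NH1 P1=NH2 P2=NH0
Op 6: best P0=NH1 P1=NH2 P2=NH2
Op 7: best P0=NH1 P1=NH2 P2=NH2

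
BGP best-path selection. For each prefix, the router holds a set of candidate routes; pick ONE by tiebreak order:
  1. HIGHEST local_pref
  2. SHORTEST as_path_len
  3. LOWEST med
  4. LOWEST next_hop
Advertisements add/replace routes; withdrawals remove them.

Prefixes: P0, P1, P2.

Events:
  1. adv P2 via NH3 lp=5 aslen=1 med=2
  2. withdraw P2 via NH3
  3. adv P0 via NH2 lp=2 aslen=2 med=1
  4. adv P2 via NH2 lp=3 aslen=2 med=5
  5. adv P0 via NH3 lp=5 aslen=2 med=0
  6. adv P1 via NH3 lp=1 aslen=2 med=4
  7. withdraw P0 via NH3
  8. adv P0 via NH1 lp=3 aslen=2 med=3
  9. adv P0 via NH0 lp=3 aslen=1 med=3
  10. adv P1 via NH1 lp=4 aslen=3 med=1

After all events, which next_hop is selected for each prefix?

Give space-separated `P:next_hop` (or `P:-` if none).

Answer: P0:NH0 P1:NH1 P2:NH2

Derivation:
Op 1: best P0=- P1=- P2=NH3
Op 2: best P0=- P1=- P2=-
Op 3: best P0=NH2 P1=- P2=-
Op 4: best P0=NH2 P1=- P2=NH2
Op 5: best P0=NH3 P1=- P2=NH2
Op 6: best P0=NH3 P1=NH3 P2=NH2
Op 7: best P0=NH2 P1=NH3 P2=NH2
Op 8: best P0=NH1 P1=NH3 P2=NH2
Op 9: best P0=NH0 P1=NH3 P2=NH2
Op 10: best P0=NH0 P1=NH1 P2=NH2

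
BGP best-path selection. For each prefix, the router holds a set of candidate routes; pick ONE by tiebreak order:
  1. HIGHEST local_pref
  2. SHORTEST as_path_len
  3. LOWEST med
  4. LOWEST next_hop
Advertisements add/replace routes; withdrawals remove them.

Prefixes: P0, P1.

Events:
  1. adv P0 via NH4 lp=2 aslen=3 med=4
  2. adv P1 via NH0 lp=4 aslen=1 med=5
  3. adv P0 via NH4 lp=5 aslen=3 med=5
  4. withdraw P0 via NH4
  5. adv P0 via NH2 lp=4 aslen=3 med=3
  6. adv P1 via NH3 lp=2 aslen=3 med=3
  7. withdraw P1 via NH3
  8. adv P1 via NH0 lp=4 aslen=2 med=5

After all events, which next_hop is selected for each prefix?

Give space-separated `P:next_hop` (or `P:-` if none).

Answer: P0:NH2 P1:NH0

Derivation:
Op 1: best P0=NH4 P1=-
Op 2: best P0=NH4 P1=NH0
Op 3: best P0=NH4 P1=NH0
Op 4: best P0=- P1=NH0
Op 5: best P0=NH2 P1=NH0
Op 6: best P0=NH2 P1=NH0
Op 7: best P0=NH2 P1=NH0
Op 8: best P0=NH2 P1=NH0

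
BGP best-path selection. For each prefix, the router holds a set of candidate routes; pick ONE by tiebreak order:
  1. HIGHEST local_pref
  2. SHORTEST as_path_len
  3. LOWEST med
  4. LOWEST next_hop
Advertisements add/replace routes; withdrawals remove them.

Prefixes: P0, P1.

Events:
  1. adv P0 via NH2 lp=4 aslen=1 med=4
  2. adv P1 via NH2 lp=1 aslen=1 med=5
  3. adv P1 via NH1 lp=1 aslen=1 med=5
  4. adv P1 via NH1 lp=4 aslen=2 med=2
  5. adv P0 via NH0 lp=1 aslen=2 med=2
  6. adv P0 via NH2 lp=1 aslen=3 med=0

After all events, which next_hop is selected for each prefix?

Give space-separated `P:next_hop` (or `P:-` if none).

Op 1: best P0=NH2 P1=-
Op 2: best P0=NH2 P1=NH2
Op 3: best P0=NH2 P1=NH1
Op 4: best P0=NH2 P1=NH1
Op 5: best P0=NH2 P1=NH1
Op 6: best P0=NH0 P1=NH1

Answer: P0:NH0 P1:NH1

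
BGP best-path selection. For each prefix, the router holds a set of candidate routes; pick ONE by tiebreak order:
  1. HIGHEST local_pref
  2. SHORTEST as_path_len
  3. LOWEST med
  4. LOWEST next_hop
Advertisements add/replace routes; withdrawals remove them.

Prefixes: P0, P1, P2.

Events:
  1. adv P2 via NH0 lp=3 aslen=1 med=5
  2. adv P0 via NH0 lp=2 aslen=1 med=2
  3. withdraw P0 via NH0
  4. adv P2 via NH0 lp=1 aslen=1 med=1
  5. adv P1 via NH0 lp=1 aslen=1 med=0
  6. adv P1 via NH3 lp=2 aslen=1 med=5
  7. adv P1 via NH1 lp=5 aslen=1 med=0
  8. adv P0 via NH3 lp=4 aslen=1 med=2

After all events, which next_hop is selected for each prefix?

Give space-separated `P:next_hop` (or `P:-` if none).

Op 1: best P0=- P1=- P2=NH0
Op 2: best P0=NH0 P1=- P2=NH0
Op 3: best P0=- P1=- P2=NH0
Op 4: best P0=- P1=- P2=NH0
Op 5: best P0=- P1=NH0 P2=NH0
Op 6: best P0=- P1=NH3 P2=NH0
Op 7: best P0=- P1=NH1 P2=NH0
Op 8: best P0=NH3 P1=NH1 P2=NH0

Answer: P0:NH3 P1:NH1 P2:NH0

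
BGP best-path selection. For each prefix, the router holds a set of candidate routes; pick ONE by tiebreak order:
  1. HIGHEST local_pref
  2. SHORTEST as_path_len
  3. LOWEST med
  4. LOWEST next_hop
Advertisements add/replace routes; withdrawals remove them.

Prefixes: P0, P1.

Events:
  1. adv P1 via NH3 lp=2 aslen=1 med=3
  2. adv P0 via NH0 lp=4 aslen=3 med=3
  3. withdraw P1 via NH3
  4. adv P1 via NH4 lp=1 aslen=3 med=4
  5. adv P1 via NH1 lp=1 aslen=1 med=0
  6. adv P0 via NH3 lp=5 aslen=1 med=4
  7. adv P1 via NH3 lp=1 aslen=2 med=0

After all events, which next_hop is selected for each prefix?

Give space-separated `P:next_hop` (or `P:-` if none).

Op 1: best P0=- P1=NH3
Op 2: best P0=NH0 P1=NH3
Op 3: best P0=NH0 P1=-
Op 4: best P0=NH0 P1=NH4
Op 5: best P0=NH0 P1=NH1
Op 6: best P0=NH3 P1=NH1
Op 7: best P0=NH3 P1=NH1

Answer: P0:NH3 P1:NH1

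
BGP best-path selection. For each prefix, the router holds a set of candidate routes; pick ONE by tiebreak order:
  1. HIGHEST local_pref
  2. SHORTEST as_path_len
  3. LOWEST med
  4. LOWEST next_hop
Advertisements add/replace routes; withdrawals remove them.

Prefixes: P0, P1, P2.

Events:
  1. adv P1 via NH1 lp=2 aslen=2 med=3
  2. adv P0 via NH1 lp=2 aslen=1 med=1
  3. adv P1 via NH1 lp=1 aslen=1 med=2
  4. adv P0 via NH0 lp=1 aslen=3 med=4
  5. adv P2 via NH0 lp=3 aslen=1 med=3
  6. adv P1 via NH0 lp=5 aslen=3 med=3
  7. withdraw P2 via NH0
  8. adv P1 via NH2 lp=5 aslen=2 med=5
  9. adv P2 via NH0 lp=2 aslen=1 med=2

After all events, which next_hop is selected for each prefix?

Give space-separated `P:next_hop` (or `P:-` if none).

Answer: P0:NH1 P1:NH2 P2:NH0

Derivation:
Op 1: best P0=- P1=NH1 P2=-
Op 2: best P0=NH1 P1=NH1 P2=-
Op 3: best P0=NH1 P1=NH1 P2=-
Op 4: best P0=NH1 P1=NH1 P2=-
Op 5: best P0=NH1 P1=NH1 P2=NH0
Op 6: best P0=NH1 P1=NH0 P2=NH0
Op 7: best P0=NH1 P1=NH0 P2=-
Op 8: best P0=NH1 P1=NH2 P2=-
Op 9: best P0=NH1 P1=NH2 P2=NH0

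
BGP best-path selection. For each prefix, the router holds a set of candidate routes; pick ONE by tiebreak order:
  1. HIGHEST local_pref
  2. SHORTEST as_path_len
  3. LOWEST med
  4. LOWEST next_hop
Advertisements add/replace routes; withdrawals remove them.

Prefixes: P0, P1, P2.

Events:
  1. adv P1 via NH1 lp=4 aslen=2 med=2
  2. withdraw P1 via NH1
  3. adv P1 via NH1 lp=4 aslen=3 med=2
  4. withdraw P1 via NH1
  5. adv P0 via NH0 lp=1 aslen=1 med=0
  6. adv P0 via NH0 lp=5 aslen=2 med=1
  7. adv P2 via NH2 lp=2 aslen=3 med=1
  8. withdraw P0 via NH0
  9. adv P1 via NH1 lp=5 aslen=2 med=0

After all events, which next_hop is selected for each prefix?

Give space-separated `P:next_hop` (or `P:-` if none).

Answer: P0:- P1:NH1 P2:NH2

Derivation:
Op 1: best P0=- P1=NH1 P2=-
Op 2: best P0=- P1=- P2=-
Op 3: best P0=- P1=NH1 P2=-
Op 4: best P0=- P1=- P2=-
Op 5: best P0=NH0 P1=- P2=-
Op 6: best P0=NH0 P1=- P2=-
Op 7: best P0=NH0 P1=- P2=NH2
Op 8: best P0=- P1=- P2=NH2
Op 9: best P0=- P1=NH1 P2=NH2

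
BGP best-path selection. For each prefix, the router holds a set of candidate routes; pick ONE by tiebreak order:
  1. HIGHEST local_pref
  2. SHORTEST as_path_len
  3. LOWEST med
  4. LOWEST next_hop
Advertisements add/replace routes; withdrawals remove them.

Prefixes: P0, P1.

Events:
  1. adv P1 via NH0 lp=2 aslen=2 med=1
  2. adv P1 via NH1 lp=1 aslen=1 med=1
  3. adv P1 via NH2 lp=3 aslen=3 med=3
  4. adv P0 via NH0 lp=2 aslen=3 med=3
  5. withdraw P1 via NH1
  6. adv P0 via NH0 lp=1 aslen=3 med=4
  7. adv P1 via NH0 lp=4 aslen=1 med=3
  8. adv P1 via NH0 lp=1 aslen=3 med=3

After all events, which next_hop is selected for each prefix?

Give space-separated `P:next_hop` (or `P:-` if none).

Answer: P0:NH0 P1:NH2

Derivation:
Op 1: best P0=- P1=NH0
Op 2: best P0=- P1=NH0
Op 3: best P0=- P1=NH2
Op 4: best P0=NH0 P1=NH2
Op 5: best P0=NH0 P1=NH2
Op 6: best P0=NH0 P1=NH2
Op 7: best P0=NH0 P1=NH0
Op 8: best P0=NH0 P1=NH2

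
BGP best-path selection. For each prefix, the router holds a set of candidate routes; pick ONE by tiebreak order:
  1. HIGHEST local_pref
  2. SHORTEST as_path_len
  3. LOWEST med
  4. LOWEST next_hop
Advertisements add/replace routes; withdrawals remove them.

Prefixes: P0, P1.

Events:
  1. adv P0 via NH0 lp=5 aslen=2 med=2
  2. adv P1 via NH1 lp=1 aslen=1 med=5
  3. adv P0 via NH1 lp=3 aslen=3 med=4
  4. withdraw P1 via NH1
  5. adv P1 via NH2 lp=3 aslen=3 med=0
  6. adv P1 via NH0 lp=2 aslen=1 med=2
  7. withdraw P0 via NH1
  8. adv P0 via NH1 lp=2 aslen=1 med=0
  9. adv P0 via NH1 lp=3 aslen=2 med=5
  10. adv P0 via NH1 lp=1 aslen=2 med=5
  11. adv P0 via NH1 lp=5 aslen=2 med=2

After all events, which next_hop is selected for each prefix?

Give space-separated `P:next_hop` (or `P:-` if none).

Op 1: best P0=NH0 P1=-
Op 2: best P0=NH0 P1=NH1
Op 3: best P0=NH0 P1=NH1
Op 4: best P0=NH0 P1=-
Op 5: best P0=NH0 P1=NH2
Op 6: best P0=NH0 P1=NH2
Op 7: best P0=NH0 P1=NH2
Op 8: best P0=NH0 P1=NH2
Op 9: best P0=NH0 P1=NH2
Op 10: best P0=NH0 P1=NH2
Op 11: best P0=NH0 P1=NH2

Answer: P0:NH0 P1:NH2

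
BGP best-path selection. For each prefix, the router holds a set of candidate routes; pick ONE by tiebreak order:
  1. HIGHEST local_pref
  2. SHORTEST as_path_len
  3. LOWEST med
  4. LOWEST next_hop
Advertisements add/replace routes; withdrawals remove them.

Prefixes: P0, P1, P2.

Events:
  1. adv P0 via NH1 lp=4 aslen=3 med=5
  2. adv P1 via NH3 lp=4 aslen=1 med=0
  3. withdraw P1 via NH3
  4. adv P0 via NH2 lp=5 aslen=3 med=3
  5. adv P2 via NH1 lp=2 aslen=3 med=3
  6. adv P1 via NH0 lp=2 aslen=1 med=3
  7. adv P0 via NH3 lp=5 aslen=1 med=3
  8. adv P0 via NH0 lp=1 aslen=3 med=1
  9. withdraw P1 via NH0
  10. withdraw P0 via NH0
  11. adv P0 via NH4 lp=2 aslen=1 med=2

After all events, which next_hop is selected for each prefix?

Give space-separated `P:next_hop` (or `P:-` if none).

Op 1: best P0=NH1 P1=- P2=-
Op 2: best P0=NH1 P1=NH3 P2=-
Op 3: best P0=NH1 P1=- P2=-
Op 4: best P0=NH2 P1=- P2=-
Op 5: best P0=NH2 P1=- P2=NH1
Op 6: best P0=NH2 P1=NH0 P2=NH1
Op 7: best P0=NH3 P1=NH0 P2=NH1
Op 8: best P0=NH3 P1=NH0 P2=NH1
Op 9: best P0=NH3 P1=- P2=NH1
Op 10: best P0=NH3 P1=- P2=NH1
Op 11: best P0=NH3 P1=- P2=NH1

Answer: P0:NH3 P1:- P2:NH1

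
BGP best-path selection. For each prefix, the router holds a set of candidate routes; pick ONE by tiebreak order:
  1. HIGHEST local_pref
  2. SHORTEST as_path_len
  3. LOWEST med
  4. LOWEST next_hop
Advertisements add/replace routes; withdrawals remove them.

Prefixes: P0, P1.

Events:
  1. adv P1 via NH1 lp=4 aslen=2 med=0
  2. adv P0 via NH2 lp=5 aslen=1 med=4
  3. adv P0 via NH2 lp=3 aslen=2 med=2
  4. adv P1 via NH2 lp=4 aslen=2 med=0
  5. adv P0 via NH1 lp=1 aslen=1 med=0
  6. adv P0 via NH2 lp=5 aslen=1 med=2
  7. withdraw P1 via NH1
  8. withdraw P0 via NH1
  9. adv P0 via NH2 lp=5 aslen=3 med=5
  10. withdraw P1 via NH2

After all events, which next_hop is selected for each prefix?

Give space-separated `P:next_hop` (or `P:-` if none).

Answer: P0:NH2 P1:-

Derivation:
Op 1: best P0=- P1=NH1
Op 2: best P0=NH2 P1=NH1
Op 3: best P0=NH2 P1=NH1
Op 4: best P0=NH2 P1=NH1
Op 5: best P0=NH2 P1=NH1
Op 6: best P0=NH2 P1=NH1
Op 7: best P0=NH2 P1=NH2
Op 8: best P0=NH2 P1=NH2
Op 9: best P0=NH2 P1=NH2
Op 10: best P0=NH2 P1=-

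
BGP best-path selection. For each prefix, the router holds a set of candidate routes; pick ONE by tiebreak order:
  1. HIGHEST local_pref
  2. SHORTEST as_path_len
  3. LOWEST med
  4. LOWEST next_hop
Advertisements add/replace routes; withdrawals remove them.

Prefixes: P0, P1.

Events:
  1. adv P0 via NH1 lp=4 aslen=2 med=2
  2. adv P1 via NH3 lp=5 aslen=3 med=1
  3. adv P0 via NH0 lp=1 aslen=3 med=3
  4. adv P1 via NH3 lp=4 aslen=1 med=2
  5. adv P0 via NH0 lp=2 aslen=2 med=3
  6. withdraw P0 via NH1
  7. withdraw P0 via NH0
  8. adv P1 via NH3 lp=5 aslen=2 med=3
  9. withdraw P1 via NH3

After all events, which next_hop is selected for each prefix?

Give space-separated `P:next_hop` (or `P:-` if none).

Op 1: best P0=NH1 P1=-
Op 2: best P0=NH1 P1=NH3
Op 3: best P0=NH1 P1=NH3
Op 4: best P0=NH1 P1=NH3
Op 5: best P0=NH1 P1=NH3
Op 6: best P0=NH0 P1=NH3
Op 7: best P0=- P1=NH3
Op 8: best P0=- P1=NH3
Op 9: best P0=- P1=-

Answer: P0:- P1:-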